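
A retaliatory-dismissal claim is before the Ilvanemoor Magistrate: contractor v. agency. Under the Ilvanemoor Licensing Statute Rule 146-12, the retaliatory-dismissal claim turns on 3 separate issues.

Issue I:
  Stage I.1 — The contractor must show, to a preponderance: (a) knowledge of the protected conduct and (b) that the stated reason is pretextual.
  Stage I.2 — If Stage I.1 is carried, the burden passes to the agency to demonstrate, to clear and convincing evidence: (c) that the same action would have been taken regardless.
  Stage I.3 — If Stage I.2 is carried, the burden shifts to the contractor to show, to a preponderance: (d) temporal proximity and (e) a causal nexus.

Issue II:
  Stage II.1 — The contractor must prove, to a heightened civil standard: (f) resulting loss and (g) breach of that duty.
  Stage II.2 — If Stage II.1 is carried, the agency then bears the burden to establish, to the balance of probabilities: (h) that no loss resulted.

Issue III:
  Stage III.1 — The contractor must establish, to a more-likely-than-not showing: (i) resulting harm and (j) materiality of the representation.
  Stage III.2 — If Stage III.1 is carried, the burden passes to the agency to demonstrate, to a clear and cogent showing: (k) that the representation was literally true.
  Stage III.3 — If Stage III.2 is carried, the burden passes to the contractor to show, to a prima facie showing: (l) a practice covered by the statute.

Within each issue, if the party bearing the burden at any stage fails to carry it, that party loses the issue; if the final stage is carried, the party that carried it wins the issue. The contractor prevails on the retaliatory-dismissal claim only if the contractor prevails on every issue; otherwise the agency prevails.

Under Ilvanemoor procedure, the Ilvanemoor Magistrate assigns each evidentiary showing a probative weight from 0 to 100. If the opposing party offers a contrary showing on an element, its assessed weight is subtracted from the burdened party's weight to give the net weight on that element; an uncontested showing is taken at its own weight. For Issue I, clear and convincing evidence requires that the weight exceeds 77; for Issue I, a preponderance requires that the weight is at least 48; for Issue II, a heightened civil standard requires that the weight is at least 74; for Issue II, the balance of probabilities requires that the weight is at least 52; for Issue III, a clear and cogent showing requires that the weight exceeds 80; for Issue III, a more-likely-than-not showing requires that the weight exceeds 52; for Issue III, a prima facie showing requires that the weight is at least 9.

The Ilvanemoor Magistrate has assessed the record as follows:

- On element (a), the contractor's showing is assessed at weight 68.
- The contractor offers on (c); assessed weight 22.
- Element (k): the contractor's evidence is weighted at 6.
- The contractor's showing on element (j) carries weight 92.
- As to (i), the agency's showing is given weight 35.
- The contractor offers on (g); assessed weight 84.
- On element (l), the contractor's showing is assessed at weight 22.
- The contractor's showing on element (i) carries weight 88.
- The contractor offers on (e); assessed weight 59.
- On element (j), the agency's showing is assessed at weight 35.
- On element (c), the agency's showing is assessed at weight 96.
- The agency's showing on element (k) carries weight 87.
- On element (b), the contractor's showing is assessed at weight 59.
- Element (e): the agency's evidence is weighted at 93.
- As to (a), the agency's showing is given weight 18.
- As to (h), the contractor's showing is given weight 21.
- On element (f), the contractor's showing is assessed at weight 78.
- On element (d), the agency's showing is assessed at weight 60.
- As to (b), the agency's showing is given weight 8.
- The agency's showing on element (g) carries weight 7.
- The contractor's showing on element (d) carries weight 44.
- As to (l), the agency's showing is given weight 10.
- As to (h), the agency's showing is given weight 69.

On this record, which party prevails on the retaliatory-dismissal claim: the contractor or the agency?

— Issue I —
Stage I.1 (contractor, a preponderance, weight is at least 48): (a) net 68−18=50 ≥ 48 — meets; (b) net 59−8=51 ≥ 48 — meets.
  Stage I.1 is satisfied; the onus moves to the agency.
Stage I.2 (agency, clear and convincing evidence, weight exceeds 77): (c) net 96−22=74 ≤ 77 — fails.
  Stage I.2 not carried; the agency fails its burden.
So the contractor prevails on this issue.
— Issue II —
Stage II.1 — burden on contractor; standard: a heightened civil standard (weight is at least 74).
    (f): 78 ≥ 74 [met]
    (g): 84 − 7 = 77 ≥ 74 [met]
  Stage II.1 is satisfied; the onus moves to the agency.
Stage II.2 — burden on agency; standard: the balance of probabilities (weight is at least 52).
    (h): 69 − 21 = 48 < 52 [not met]
  Not every element is met, so the agency fails to carry Stage II.2.
The analysis ends at Stage II.2; the contractor prevails on this issue.
— Issue III —
At Stage III.1 the contractor must meet a more-likely-than-not showing (weight exceeds 52): on (i) the weight is 88 less the opposing 35 gives net 53, which does exceed 52, so (i) meets the standard; on (j) the weight is 92 less the opposing 35 gives net 57, > 52, so (j) meets the standard.
  Stage III.1 is satisfied; the onus moves to the agency.
At Stage III.2 the agency must meet a clear and cogent showing (weight exceeds 80): on (k) the weight is 87 less the opposing 6 gives net 81, > 80, so (k) meets the standard.
  Stage III.2 is satisfied; the onus moves to the contractor.
At Stage III.3 the contractor must meet a prima facie showing (weight is at least 9): on (l) the weight is 22 less the opposing 10 gives net 12, ≥ 9, so (l) meets the standard.
  The contractor carries the last stage.
With every stage satisfied, the contractor prevails on this issue.
Per-issue: Issue I → contractor; Issue II → contractor; Issue III → contractor. The contractor must prevail on every issue; overall, the contractor prevails.

contractor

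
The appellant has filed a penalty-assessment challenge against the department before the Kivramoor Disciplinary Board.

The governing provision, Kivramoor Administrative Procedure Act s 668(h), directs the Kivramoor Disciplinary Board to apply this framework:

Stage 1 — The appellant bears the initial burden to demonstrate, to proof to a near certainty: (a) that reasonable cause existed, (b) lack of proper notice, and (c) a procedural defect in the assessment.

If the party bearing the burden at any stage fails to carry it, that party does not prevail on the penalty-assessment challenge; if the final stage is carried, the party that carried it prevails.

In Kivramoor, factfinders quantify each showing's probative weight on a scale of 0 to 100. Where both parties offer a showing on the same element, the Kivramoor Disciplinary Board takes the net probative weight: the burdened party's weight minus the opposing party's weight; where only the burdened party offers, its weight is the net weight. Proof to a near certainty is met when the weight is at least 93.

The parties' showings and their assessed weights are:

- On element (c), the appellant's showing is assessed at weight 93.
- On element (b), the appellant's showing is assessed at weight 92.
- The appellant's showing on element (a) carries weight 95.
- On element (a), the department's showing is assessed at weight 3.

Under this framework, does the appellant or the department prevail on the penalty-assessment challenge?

department

Stage 1 — burden on appellant; standard: proof to a near certainty (weight is at least 93).
    (a): 95 − 3 = 92 < 93 [not met]
    (b): 92 < 93 [not met]
    (c): 93 ≥ 93 [met]
  Not every element is met, so the appellant fails to carry Stage 1.
The department prevails.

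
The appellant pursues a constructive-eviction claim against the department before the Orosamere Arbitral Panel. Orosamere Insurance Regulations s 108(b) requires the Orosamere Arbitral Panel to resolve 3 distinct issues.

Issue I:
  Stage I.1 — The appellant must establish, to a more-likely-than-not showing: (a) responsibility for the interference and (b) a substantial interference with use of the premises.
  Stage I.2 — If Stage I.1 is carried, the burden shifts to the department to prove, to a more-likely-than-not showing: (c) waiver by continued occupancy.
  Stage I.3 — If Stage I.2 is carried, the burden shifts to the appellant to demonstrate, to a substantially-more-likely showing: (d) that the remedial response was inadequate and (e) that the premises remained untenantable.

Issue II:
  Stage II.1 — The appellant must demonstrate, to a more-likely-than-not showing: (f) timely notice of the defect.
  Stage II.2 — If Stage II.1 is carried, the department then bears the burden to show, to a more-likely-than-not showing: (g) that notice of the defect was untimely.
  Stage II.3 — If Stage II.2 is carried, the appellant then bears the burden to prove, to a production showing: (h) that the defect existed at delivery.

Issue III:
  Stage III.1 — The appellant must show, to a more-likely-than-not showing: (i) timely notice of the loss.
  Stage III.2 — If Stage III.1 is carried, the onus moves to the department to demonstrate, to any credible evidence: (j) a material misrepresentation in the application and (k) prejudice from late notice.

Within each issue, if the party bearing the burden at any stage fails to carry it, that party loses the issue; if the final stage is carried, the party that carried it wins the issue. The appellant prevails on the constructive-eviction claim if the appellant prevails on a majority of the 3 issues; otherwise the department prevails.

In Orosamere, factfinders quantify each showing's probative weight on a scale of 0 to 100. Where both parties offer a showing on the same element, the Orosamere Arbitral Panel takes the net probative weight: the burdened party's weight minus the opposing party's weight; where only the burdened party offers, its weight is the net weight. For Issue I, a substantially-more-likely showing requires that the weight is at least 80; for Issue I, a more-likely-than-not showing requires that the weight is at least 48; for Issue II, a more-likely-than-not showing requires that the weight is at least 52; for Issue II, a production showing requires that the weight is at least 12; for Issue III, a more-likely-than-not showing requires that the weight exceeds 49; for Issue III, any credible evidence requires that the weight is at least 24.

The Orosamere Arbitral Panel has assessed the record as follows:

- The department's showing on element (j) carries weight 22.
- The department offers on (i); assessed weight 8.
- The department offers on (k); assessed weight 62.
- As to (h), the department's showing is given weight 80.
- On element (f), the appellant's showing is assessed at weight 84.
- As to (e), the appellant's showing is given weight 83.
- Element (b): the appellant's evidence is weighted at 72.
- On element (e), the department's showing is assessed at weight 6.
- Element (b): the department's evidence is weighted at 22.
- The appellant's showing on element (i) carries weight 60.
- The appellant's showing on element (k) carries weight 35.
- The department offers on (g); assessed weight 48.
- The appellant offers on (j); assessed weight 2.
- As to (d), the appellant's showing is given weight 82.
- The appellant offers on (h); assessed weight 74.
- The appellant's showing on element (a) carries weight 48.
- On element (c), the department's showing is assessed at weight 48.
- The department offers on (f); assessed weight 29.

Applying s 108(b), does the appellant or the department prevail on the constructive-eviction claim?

— Issue I —
Stage I.1 (appellant, a more-likely-than-not showing, weight is at least 48): (a) 48 ≥ 48 — meets; (b) net 72−22=50 ≥ 48 — meets.
  Stage I.1 is satisfied; the onus moves to the department.
Stage I.2 (department, a more-likely-than-not showing, weight is at least 48): (c) 48 ≥ 48 — meets.
  Stage I.2 carried; the burden shifts to the appellant.
Stage I.3 (appellant, a substantially-more-likely showing, weight is at least 80): (d) 82 ≥ 80 — meets; (e) net 83−6=77 < 80 — fails.
  Stage I.3 not carried; the appellant fails its burden.
The analysis ends at Stage I.3; the department prevails on this issue.
— Issue II —
Stage II.1 (appellant, a more-likely-than-not showing, weight is at least 52): (f) net 84−29=55 ≥ 52 — meets.
  The appellant carries Stage II.1; the department now bears the burden.
Stage II.2 (department, a more-likely-than-not showing, weight is at least 52): (g) 48 < 52 — fails.
  Not every element is met, so the department fails to carry Stage II.2.
The appellant prevails on this issue.
— Issue III —
At Stage III.1 the appellant must meet a more-likely-than-not showing (weight exceeds 49): on (i) the weight is 60 less the opposing 8 gives net 52, which does exceed 49, so (i) meets the standard.
  Stage III.1 carried; the burden shifts to the department.
At Stage III.2 the department must meet any credible evidence (weight is at least 24): on (j) the weight is 22 less the opposing 2 gives net 20, which does not reach 24, so (j) does not meet the standard; on (k) the weight is 62 less the opposing 35 gives net 27, which does reach 24, so (k) meets the standard.
  Stage III.2 not carried; the department fails its burden.
So the appellant prevails on this issue.
Per-issue: Issue I → department; Issue II → appellant; Issue III → appellant. The appellant must prevail on a majority of issues; overall, the appellant prevails.

appellant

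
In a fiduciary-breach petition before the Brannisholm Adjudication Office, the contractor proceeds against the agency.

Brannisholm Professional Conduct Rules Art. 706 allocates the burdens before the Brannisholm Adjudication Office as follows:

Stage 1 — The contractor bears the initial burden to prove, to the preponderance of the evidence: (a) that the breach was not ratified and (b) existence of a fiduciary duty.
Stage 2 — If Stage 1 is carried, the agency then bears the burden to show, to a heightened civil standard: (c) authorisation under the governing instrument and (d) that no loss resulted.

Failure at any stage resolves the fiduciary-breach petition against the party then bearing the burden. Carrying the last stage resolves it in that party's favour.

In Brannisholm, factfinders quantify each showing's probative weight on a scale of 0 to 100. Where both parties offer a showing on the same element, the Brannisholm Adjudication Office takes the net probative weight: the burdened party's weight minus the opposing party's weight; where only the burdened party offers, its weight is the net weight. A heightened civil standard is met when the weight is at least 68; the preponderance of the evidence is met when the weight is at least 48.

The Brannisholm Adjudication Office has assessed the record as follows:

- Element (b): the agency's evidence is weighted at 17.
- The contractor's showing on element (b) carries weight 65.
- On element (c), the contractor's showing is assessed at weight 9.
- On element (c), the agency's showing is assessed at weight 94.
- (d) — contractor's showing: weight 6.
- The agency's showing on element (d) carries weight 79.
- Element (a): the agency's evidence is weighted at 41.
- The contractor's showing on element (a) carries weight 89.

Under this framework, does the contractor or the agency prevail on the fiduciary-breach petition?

agency

At Stage 1 the contractor must meet the preponderance of the evidence (weight is at least 48): on (a) the weight is 89 less the opposing 41 gives net 48, which does reach 48, so (a) meets the standard; on (b) the weight is 65 less the opposing 17 gives net 48, which does reach 48, so (b) meets the standard.
  Stage 1 is satisfied; the onus moves to the agency.
At Stage 2 the agency must meet a heightened civil standard (weight is at least 68): on (c) the weight is 94 less the opposing 9 gives net 85, which does reach 68, so (c) meets the standard; on (d) the weight is 79 less the opposing 6 gives net 73, ≥ 68, so (d) meets the standard.
  All elements met at the final stage.
All stages carried — the agency prevails.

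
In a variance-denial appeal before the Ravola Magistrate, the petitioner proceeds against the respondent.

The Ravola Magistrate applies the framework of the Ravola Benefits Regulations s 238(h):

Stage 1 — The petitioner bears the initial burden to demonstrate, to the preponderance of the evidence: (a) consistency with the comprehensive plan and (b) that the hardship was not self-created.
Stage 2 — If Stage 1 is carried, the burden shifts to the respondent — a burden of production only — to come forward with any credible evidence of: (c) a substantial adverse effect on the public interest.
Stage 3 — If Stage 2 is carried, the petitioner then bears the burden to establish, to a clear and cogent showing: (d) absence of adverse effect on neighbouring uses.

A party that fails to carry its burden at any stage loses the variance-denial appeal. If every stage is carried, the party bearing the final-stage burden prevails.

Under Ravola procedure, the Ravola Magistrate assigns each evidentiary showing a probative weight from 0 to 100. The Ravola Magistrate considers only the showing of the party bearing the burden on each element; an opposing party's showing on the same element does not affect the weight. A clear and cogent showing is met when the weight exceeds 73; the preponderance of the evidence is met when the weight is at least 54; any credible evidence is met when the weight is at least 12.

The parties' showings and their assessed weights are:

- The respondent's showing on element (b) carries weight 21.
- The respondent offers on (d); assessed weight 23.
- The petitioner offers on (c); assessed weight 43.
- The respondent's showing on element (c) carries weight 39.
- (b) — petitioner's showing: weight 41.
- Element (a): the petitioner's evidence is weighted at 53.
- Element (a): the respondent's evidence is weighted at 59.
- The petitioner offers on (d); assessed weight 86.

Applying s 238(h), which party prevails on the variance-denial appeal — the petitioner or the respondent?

Stage 1 (petitioner, the preponderance of the evidence, weight is at least 54): (a) 53 (respondent's 59 disregarded) < 54 — fails; (b) 41 (respondent's 21 disregarded) < 54 — fails.
  Not every element is met, so the petitioner fails to carry Stage 1.
The respondent prevails.

respondent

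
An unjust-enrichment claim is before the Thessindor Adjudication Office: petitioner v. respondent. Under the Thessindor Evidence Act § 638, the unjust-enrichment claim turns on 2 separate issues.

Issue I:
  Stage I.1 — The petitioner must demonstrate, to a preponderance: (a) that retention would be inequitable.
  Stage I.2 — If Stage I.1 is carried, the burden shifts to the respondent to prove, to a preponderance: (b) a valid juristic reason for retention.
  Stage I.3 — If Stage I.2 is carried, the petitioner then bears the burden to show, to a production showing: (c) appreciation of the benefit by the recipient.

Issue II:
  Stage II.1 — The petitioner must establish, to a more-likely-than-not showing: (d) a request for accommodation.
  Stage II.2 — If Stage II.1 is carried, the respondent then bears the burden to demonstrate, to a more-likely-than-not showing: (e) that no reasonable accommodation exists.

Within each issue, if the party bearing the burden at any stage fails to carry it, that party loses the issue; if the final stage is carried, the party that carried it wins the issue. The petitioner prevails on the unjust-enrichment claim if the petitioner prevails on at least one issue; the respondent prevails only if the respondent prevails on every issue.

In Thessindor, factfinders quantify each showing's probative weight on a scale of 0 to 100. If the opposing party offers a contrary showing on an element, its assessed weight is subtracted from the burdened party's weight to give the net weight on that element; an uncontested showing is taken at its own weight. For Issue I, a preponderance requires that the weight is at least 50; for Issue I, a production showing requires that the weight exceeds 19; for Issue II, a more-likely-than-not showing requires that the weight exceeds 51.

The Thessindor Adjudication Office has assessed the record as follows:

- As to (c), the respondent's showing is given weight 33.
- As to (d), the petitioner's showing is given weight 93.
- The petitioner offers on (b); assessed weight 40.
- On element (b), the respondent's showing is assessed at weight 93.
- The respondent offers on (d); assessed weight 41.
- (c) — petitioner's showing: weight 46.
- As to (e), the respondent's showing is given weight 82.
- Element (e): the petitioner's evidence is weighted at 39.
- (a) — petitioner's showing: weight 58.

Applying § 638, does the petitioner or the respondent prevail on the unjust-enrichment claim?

petitioner

— Issue I —
At Stage I.1 the petitioner must meet a preponderance (weight is at least 50): on (a) the weight is 58, which does reach 50, so (a) meets the standard.
  Stage I.1 is satisfied; the onus moves to the respondent.
At Stage I.2 the respondent must meet a preponderance (weight is at least 50): on (b) the weight is 93 less the opposing 40 gives net 53, ≥ 50, so (b) meets the standard.
  Stage I.2 is satisfied; the onus moves to the petitioner.
At Stage I.3 the petitioner must meet a production showing (weight exceeds 19): on (c) the weight is 46 less the opposing 33 gives net 13, ≤ 19, so (c) does not meet the standard.
  Stage I.3 not carried; the petitioner fails its burden.
The respondent prevails on this issue.
— Issue II —
Stage II.1 (petitioner, a more-likely-than-not showing, weight exceeds 51): (d) net 93−41=52 > 51 — meets.
  Stage II.1 is satisfied; the onus moves to the respondent.
Stage II.2 (respondent, a more-likely-than-not showing, weight exceeds 51): (e) net 82−39=43 ≤ 51 — fails.
  The respondent does not carry Stage II.2.
So the petitioner prevails on this issue.
Per-issue: Issue I → respondent; Issue II → petitioner. The petitioner must prevail on at least one issue; overall, the petitioner prevails.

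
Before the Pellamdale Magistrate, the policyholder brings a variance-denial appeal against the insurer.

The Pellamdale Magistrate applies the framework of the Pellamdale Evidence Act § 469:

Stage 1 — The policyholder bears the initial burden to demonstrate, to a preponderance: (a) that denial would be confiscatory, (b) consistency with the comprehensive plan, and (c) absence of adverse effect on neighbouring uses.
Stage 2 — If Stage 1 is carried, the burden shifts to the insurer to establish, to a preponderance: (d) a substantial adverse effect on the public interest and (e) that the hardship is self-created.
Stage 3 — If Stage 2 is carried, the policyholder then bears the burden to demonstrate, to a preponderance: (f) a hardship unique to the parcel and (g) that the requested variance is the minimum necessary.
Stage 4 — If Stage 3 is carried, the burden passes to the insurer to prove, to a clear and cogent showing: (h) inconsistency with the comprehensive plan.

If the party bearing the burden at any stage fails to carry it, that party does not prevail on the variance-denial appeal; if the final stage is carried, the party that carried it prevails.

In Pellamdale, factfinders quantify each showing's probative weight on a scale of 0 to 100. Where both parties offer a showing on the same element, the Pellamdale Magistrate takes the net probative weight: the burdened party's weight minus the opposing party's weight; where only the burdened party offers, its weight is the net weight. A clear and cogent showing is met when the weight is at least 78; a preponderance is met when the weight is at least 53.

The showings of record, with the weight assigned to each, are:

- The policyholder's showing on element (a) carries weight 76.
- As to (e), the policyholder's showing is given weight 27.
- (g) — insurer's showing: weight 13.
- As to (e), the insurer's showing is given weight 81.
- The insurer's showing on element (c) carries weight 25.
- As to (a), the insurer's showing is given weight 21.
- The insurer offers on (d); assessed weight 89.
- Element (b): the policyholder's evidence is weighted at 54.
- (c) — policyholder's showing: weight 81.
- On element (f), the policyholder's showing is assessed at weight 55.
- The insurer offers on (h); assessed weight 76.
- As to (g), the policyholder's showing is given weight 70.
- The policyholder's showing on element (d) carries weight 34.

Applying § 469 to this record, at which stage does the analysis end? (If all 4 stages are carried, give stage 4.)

At Stage 1 the policyholder must meet a preponderance (weight is at least 53): on (a) the weight is 76 less the opposing 21 gives net 55, which does reach 53, so (a) meets the standard; on (b) the weight is 54, ≥ 53, so (b) meets the standard; on (c) the weight is 81 less the opposing 25 gives net 56, which does reach 53, so (c) meets the standard.
  The policyholder carries Stage 1; the insurer now bears the burden.
At Stage 2 the insurer must meet a preponderance (weight is at least 53): on (d) the weight is 89 less the opposing 34 gives net 55, which does reach 53, so (d) meets the standard; on (e) the weight is 81 less the opposing 27 gives net 54, ≥ 53, so (e) meets the standard.
  Stage 2 is satisfied; the onus moves to the policyholder.
At Stage 3 the policyholder must meet a preponderance (weight is at least 53): on (f) the weight is 55, ≥ 53, so (f) meets the standard; on (g) the weight is 70 less the opposing 13 gives net 57, which does reach 53, so (g) meets the standard.
  Stage 3 carried; the burden shifts to the insurer.
At Stage 4 the insurer must meet a clear and cogent showing (weight is at least 78): on (h) the weight is 76, < 78, so (h) does not meet the standard.
  Stage 4 not carried; the insurer fails its burden.
The analysis ends at Stage 4; the policyholder prevails.

stage 4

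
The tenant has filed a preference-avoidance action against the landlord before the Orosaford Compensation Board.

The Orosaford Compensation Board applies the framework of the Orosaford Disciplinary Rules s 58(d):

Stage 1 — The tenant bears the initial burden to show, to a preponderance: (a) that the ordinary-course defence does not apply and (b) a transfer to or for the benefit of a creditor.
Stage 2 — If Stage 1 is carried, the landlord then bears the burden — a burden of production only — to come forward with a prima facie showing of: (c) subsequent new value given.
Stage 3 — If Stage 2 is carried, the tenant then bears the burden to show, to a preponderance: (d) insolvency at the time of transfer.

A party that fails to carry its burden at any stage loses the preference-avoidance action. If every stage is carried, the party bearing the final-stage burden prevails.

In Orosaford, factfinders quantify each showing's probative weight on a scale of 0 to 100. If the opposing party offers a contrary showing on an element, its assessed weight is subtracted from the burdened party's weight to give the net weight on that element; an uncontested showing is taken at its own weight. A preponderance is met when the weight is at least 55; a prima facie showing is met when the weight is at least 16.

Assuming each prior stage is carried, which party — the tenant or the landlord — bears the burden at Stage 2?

Stage 2's rule assigns the burden to the landlord (to a prima facie showing).

landlord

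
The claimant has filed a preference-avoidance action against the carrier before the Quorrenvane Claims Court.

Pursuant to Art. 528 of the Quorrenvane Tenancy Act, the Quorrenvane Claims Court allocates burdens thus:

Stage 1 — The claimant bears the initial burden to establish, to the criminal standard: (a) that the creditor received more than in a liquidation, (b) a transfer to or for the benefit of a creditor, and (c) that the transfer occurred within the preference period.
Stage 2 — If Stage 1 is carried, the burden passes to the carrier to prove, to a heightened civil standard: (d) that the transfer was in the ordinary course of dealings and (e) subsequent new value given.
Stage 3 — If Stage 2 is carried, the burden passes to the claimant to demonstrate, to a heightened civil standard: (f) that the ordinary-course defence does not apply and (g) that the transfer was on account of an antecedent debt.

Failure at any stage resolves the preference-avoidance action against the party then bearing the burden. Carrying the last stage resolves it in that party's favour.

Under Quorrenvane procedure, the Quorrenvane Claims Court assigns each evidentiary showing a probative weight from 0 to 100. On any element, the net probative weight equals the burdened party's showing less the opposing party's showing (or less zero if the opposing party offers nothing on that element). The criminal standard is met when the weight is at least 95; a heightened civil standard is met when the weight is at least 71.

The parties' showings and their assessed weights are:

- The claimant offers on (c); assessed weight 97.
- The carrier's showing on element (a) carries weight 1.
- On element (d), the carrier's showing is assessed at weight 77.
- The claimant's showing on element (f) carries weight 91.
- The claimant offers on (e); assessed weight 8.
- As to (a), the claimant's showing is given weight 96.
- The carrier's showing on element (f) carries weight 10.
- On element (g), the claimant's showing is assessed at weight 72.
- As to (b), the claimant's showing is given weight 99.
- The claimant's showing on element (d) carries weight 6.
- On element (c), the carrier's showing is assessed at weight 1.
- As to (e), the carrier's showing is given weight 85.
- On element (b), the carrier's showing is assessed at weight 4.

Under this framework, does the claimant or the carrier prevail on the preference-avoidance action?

claimant

Stage 1 (claimant, the criminal standard, weight is at least 95): (a) net 96−1=95 ≥ 95 — meets; (b) net 99−4=95 ≥ 95 — meets; (c) net 97−1=96 ≥ 95 — meets.
  All elements met. The burden passes to the carrier.
Stage 2 (carrier, a heightened civil standard, weight is at least 71): (d) net 77−6=71 ≥ 71 — meets; (e) net 85−8=77 ≥ 71 — meets.
  Stage 2 is satisfied; the onus moves to the claimant.
Stage 3 (claimant, a heightened civil standard, weight is at least 71): (f) net 91−10=81 ≥ 71 — meets; (g) 72 ≥ 71 — meets.
  All elements met at the final stage.
With every stage satisfied, the claimant prevails.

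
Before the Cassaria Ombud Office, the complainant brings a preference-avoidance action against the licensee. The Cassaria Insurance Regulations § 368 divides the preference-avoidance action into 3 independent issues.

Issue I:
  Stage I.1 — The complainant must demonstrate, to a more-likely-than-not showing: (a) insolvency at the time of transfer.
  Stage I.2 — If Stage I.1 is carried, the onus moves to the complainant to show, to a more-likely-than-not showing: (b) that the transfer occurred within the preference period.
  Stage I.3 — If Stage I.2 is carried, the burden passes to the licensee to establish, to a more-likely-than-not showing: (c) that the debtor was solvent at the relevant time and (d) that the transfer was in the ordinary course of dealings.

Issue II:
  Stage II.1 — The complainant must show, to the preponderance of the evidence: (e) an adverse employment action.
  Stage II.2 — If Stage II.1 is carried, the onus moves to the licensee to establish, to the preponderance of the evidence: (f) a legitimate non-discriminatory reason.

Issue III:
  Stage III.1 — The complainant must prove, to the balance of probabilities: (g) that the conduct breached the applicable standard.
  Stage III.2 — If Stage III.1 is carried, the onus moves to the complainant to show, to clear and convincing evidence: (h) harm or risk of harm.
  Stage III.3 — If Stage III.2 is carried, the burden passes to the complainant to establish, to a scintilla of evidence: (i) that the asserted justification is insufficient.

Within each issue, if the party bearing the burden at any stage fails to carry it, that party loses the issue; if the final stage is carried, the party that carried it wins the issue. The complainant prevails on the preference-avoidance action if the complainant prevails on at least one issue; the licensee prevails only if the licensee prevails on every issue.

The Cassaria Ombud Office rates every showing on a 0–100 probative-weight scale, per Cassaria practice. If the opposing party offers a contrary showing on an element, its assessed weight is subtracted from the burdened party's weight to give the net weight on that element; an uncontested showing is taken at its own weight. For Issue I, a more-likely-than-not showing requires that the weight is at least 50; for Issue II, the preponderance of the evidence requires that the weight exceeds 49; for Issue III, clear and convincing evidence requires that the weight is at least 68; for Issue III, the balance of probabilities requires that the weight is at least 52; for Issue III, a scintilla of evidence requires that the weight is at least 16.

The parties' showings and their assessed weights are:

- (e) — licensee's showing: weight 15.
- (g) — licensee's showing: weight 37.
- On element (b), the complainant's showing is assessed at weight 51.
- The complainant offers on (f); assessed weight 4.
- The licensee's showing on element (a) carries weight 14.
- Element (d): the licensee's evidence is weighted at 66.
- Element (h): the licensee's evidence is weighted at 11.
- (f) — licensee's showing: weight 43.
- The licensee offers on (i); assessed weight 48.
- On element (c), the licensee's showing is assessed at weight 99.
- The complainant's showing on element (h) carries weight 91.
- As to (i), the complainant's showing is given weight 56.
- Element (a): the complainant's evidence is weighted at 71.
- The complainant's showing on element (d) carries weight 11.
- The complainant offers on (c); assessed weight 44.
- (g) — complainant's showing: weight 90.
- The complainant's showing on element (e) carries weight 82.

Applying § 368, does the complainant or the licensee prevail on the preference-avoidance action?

complainant

— Issue I —
Stage I.1 (complainant, a more-likely-than-not showing, weight is at least 50): (a) net 71−14=57 ≥ 50 — meets.
  Stage I.1 is satisfied; the complainant continues to bear the burden.
Stage I.2 (complainant, a more-likely-than-not showing, weight is at least 50): (b) 51 ≥ 50 — meets.
  Stage I.2 carried; the burden shifts to the licensee.
Stage I.3 (licensee, a more-likely-than-not showing, weight is at least 50): (c) net 99−44=55 ≥ 50 — meets; (d) net 66−11=55 ≥ 50 — meets.
  The licensee carries the last stage.
With every stage satisfied, the licensee prevails on this issue.
— Issue II —
Stage II.1 (complainant, the preponderance of the evidence, weight exceeds 49): (e) net 82−15=67 > 49 — meets.
  Stage II.1 carried; the burden shifts to the licensee.
Stage II.2 (licensee, the preponderance of the evidence, weight exceeds 49): (f) net 43−4=39 ≤ 49 — fails.
  Stage II.2 not carried; the licensee fails its burden.
The complainant prevails on this issue.
— Issue III —
At Stage III.1 the complainant must meet the balance of probabilities (weight is at least 52): on (g) the weight is 90 less the opposing 37 gives net 53, which does reach 52, so (g) meets the standard.
  All elements met. The complainant retains the burden for Stage III.2.
At Stage III.2 the complainant must meet clear and convincing evidence (weight is at least 68): on (h) the weight is 91 less the opposing 11 gives net 80, which does reach 68, so (h) meets the standard.
  All elements met. The complainant retains the burden for Stage III.3.
At Stage III.3 the complainant must meet a scintilla of evidence (weight is at least 16): on (i) the weight is 56 less the opposing 48 gives net 8, which does not reach 16, so (i) does not meet the standard.
  The complainant does not carry Stage III.3.
The licensee prevails on this issue.
Per-issue: Issue I → licensee; Issue II → complainant; Issue III → licensee. The complainant must prevail on at least one issue; overall, the complainant prevails.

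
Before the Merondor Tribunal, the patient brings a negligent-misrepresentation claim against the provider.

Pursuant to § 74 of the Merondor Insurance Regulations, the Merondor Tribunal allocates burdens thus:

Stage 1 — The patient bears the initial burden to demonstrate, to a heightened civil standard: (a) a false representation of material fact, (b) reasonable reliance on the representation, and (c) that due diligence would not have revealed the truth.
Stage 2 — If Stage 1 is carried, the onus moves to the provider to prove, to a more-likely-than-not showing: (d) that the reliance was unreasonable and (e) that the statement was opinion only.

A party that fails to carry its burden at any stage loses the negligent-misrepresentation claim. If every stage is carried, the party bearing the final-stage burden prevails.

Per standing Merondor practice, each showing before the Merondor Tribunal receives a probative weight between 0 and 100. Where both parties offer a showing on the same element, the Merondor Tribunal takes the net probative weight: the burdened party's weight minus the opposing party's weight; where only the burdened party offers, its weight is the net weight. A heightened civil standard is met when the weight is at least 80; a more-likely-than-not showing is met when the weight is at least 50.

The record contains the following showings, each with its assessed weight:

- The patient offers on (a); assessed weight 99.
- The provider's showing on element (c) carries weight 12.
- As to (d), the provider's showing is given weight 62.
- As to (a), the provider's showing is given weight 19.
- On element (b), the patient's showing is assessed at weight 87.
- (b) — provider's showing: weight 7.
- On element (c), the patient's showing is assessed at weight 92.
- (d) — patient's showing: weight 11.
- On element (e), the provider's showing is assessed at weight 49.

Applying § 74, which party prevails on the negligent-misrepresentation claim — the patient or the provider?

Stage 1 — burden on patient; standard: a heightened civil standard (weight is at least 80).
    (a): 99 − 19 = 80 ≥ 80 [met]
    (b): 87 − 7 = 80 ≥ 80 [met]
    (c): 92 − 12 = 80 ≥ 80 [met]
  Stage 1 carried; the burden shifts to the provider.
Stage 2 — burden on provider; standard: a more-likely-than-not showing (weight is at least 50).
    (d): 62 − 11 = 51 ≥ 50 [met]
    (e): 49 < 50 [not met]
  Stage 2 not carried; the provider fails its burden.
The analysis ends at Stage 2; the patient prevails.

patient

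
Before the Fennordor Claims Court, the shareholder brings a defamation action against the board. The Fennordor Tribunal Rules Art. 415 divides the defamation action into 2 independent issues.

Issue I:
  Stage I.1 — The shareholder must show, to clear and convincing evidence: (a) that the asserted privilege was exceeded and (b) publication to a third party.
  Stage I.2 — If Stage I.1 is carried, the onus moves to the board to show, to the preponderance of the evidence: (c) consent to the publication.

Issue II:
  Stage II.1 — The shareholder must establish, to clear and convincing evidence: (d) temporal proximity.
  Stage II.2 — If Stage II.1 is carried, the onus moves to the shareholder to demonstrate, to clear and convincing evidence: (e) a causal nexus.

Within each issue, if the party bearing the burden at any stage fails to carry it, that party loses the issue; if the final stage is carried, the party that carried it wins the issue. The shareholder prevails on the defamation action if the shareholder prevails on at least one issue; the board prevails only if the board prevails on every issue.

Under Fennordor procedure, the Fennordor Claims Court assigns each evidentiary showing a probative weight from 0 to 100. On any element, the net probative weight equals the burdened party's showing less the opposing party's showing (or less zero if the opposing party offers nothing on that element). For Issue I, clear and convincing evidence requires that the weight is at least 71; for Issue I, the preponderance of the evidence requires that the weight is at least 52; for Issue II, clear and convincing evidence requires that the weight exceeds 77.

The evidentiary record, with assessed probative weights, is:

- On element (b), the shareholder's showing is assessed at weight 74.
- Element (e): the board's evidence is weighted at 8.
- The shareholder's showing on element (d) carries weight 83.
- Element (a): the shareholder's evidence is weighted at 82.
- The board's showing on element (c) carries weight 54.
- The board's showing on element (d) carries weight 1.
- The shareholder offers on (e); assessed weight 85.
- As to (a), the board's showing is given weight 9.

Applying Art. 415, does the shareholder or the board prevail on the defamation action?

board

— Issue I —
At Stage I.1 the shareholder must meet clear and convincing evidence (weight is at least 71): on (a) the weight is 82 less the opposing 9 gives net 73, which does reach 71, so (a) meets the standard; on (b) the weight is 74, ≥ 71, so (b) meets the standard.
  Stage I.1 is satisfied; the onus moves to the board.
At Stage I.2 the board must meet the preponderance of the evidence (weight is at least 52): on (c) the weight is 54, ≥ 52, so (c) meets the standard.
  All elements met at the final stage.
All stages carried — the board prevails on this issue.
— Issue II —
At Stage II.1 the shareholder must meet clear and convincing evidence (weight exceeds 77): on (d) the weight is 83 less the opposing 1 gives net 82, which does exceed 77, so (d) meets the standard.
  Stage II.1 carried; the burden remains with the shareholder.
At Stage II.2 the shareholder must meet clear and convincing evidence (weight exceeds 77): on (e) the weight is 85 less the opposing 8 gives net 77, which does not exceed 77, so (e) does not meet the standard.
  Stage II.2 not carried; the shareholder fails its burden.
So the board prevails on this issue.
Per-issue: Issue I → board; Issue II → board. The shareholder must prevail on at least one issue; overall, the board prevails.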